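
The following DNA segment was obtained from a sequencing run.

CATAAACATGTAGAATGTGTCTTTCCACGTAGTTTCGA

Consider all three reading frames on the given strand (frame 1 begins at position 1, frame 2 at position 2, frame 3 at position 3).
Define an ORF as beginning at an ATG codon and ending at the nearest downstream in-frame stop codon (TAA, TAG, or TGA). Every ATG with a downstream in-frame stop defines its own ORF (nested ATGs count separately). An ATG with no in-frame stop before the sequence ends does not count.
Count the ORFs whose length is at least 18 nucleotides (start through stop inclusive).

1

Frame 1: CAT AAA CAT GTA GAA TGT GTC TTT CCA CGT AGT TTC — no ATG→stop ORF.
Frame 2: ATA AAC ATG TAG AAT GTG TCT TTC CAC GTA GTT TCG — ATG at 8, stop TAG at 11 → 6 nt.
Frame 3: TAA ACA TGT AGA ATG TGT CTT TCC ACG TAG TTT CGA — ATG at 15, stop TAG at 30 → 18 nt.
ORFs ≥ 18 nucleotides: frame 3 15–32 (18 nucleotides). Count = 1.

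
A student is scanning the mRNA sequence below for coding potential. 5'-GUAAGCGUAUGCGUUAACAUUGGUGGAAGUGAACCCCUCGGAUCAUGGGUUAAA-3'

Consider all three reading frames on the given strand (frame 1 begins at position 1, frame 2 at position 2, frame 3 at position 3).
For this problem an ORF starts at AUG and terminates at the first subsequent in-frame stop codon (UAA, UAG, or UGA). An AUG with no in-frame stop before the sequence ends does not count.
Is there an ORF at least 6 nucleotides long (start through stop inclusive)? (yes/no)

yes

Frame 1: GUA AGC GUA UGC GUU AAC AUU GGU GGA AGU GAA CCC CUC GGA UCA UGG GUU AAA — no AUG→stop ORF.
Frame 2: UAA GCG UAU GCG UUA ACA UUG GUG GAA GUG AAC CCC UCG GAU CAU GGG UUA — no AUG→stop ORF.
Frame 3: AAG CGU AUG CGU UAA CAU UGG UGG AAG UGA ACC CCU CGG AUC AUG GGU UAA — AUG at 9, stop UAA at 15 → 9 nt; AUG at 45, stop UAA at 51 → 9 nt.
Frame 3 has an ORF of 9 nucleotides (positions 9–17) ≥ 6, so yes.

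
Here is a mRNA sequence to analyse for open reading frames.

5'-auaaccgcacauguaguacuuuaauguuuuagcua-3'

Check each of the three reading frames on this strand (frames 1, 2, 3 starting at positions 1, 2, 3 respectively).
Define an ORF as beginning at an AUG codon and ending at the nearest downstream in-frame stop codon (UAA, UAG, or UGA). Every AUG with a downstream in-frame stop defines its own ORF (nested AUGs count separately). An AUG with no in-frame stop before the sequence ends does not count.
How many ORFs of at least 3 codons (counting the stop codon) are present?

1

Frame 1: AUA ACC GCA CAU GUA GUA CUU UAA UGU UUU AGC — no AUG→stop ORF.
Frame 2: UAA CCG CAC AUG UAG UAC UUU AAU GUU UUA GCU — AUG at 11, stop UAG at 14 → 6 nt.
Frame 3: AAC CGC ACA UGU AGU ACU UUA AUG UUU UAG CUA — AUG at 24, stop UAG at 30 → 9 nt.
ORFs ≥ 3 codons: frame 3 24–32 (3 codons). Count = 1.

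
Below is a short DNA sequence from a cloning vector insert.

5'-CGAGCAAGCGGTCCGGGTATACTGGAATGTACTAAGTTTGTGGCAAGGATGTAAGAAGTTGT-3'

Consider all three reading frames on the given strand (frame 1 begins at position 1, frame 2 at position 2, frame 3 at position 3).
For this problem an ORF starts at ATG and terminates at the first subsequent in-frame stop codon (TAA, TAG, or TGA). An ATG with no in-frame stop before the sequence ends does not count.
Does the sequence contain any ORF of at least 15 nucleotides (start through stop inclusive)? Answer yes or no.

Frame 1: CGA GCA AGC GGT CCG GGT ATA CTG GAA TGT ACT AAG TTT GTG GCA AGG ATG TAA GAA GTT — ATG at 49, stop TAA at 52 → 6 nt.
Frame 2: GAG CAA GCG GTC CGG GTA TAC TGG AAT GTA CTA AGT TTG TGG CAA GGA TGT AAG AAG TTG — no ATG→stop ORF.
Frame 3: AGC AAG CGG TCC GGG TAT ACT GGA ATG TAC TAA GTT TGT GGC AAG GAT GTA AGA AGT TGT — ATG at 27, stop TAA at 33 → 9 nt.
Largest ORF found is 9 nucleotides < 15, so no.

no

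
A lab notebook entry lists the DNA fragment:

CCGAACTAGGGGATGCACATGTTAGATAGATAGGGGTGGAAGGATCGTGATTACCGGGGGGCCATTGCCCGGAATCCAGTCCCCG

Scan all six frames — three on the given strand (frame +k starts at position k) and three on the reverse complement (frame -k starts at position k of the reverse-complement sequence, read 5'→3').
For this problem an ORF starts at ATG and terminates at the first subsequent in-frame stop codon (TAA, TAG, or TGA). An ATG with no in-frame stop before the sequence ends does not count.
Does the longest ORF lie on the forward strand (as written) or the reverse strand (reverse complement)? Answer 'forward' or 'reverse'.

forward

Reverse complement (5'→3'): CGGGGACTGGATTCCGGGCAATGGCCCCCCGGTAATCACGATCCTTCCACCCCTATCTATCTAACATGTGCATCCCCTAGTTCGG
Frame +1: CCG AAC TAG GGG ATG CAC ATG TTA GAT AGA TAG GGG TGG AAG GAT CGT GAT TAC CGG GGG GCC ATT GCC CGG AAT CCA GTC CCC — ATG at 13, stop TAG at 31 → 21 nt; ATG at 19, stop TAG at 31 → 15 nt.
Frame +2: CGA ACT AGG GGA TGC ACA TGT TAG ATA GAT AGG GGT GGA AGG ATC GTG ATT ACC GGG GGG CCA TTG CCC GGA ATC CAG TCC CCG — no ATG→stop ORF.
Frame +3: GAA CTA GGG GAT GCA CAT GTT AGA TAG ATA GGG GTG GAA GGA TCG TGA TTA CCG GGG GGC CAT TGC CCG GAA TCC AGT CCC — no ATG→stop ORF.
Frame -1: CGG GGA CTG GAT TCC GGG CAA TGG CCC CCC GGT AAT CAC GAT CCT TCC ACC CCT ATC TAT CTA ACA TGT GCA TCC CCT AGT TCG — no ATG→stop ORF.
Frame -2: GGG GAC TGG ATT CCG GGC AAT GGC CCC CCG GTA ATC ACG ATC CTT CCA CCC CTA TCT ATC TAA CAT GTG CAT CCC CTA GTT CGG — no ATG→stop ORF.
Frame -3: GGG ACT GGA TTC CGG GCA ATG GCC CCC CGG TAA TCA CGA TCC TTC CAC CCC TAT CTA TCT AAC ATG TGC ATC CCC TAG TTC — ATG at 21, stop TAA at 33 → 15 nt; ATG at 66, stop TAG at 78 → 15 nt.
Forward-strand max 21 nt; reverse-strand max 15 nt. The forward strand has the longer ORF.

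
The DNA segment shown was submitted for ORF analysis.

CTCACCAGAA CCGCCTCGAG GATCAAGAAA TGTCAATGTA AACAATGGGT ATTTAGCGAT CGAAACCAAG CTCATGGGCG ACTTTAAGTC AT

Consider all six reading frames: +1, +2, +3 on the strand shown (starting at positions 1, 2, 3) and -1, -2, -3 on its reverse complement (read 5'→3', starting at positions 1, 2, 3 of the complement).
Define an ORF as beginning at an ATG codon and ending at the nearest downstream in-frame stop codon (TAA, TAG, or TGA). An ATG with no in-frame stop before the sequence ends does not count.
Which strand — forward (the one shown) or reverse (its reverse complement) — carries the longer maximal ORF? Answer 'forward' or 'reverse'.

Reverse complement (5'→3'): ATGACTTAAAGTCGCCCATGAGCTTGGTTTCGATCGCTAAATACCCATTGTTTACATTGACATTTCTTGATCCTCGAGGCGGTTCTGGTGAG
Frame +1: CTC ACC AGA ACC GCC TCG AGG ATC AAG AAA TGT CAA TGT AAA CAA TGG GTA TTT AGC GAT CGA AAC CAA GCT CAT GGG CGA CTT TAA GTC — no ATG→stop ORF.
Frame +2: TCA CCA GAA CCG CCT CGA GGA TCA AGA AAT GTC AAT GTA AAC AAT GGG TAT TTA GCG ATC GAA ACC AAG CTC ATG GGC GAC TTT AAG TCA — no ATG→stop ORF.
Frame +3: CAC CAG AAC CGC CTC GAG GAT CAA GAA ATG TCA ATG TAA ACA ATG GGT ATT TAG CGA TCG AAA CCA AGC TCA TGG GCG ACT TTA AGT CAT — ATG at 30, stop TAA at 39 → 12 nt; ATG at 36, stop TAA at 39 → 6 nt; ATG at 45, stop TAG at 54 → 12 nt.
Frame -1: ATG ACT TAA AGT CGC CCA TGA GCT TGG TTT CGA TCG CTA AAT ACC CAT TGT TTA CAT TGA CAT TTC TTG ATC CTC GAG GCG GTT CTG GTG — ATG at 1, stop TAA at 7 → 9 nt.
Frame -2: TGA CTT AAA GTC GCC CAT GAG CTT GGT TTC GAT CGC TAA ATA CCC ATT GTT TAC ATT GAC ATT TCT TGA TCC TCG AGG CGG TTC TGG TGA — no ATG→stop ORF.
Frame -3: GAC TTA AAG TCG CCC ATG AGC TTG GTT TCG ATC GCT AAA TAC CCA TTG TTT ACA TTG ACA TTT CTT GAT CCT CGA GGC GGT TCT GGT GAG — no ATG→stop ORF.
Forward-strand max 12 nt; reverse-strand max 9 nt. The forward strand has the longer ORF.

forward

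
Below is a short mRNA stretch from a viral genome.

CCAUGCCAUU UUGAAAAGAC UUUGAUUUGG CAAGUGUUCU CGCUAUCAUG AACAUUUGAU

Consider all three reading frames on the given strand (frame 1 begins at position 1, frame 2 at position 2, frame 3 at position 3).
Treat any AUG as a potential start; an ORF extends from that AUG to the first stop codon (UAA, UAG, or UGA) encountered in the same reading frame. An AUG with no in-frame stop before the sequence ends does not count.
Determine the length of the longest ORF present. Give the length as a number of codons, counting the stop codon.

4

Frame 1: CCA UGC CAU UUU GAA AAG ACU UUG AUU UGG CAA GUG UUC UCG CUA UCA UGA ACA UUU GAU — no AUG→stop ORF.
Frame 2: CAU GCC AUU UUG AAA AGA CUU UGA UUU GGC AAG UGU UCU CGC UAU CAU GAA CAU UUG — no AUG→stop ORF.
Frame 3: AUG CCA UUU UGA AAA GAC UUU GAU UUG GCA AGU GUU CUC GCU AUC AUG AAC AUU UGA — AUG at 3, stop UGA at 12 → 12 nt; AUG at 48, stop UGA at 57 → 12 nt.
Longest: frame 3, positions 3–14, 12 nt = 4 codons = 3 aa. → 4 codons.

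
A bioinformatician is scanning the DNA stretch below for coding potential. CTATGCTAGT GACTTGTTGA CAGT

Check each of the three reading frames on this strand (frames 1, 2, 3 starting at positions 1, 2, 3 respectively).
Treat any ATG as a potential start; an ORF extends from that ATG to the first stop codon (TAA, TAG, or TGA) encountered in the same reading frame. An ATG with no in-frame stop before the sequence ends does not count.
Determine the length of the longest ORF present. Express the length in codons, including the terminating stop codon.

6

Frame 1: CTA TGC TAG TGA CTT GTT GAC AGT — no ATG→stop ORF.
Frame 2: TAT GCT AGT GAC TTG TTG ACA — no ATG→stop ORF.
Frame 3: ATG CTA GTG ACT TGT TGA CAG — ATG at 3, stop TGA at 18 → 18 nt.
Longest: frame 3, positions 3–20, 18 nt = 6 codons = 5 aa. → 6 codons.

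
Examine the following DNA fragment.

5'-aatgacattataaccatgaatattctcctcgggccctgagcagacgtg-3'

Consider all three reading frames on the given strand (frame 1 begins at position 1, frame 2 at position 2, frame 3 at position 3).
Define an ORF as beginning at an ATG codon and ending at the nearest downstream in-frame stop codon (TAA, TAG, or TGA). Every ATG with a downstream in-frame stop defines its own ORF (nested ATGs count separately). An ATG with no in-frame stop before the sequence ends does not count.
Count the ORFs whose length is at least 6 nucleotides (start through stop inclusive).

2

Frame 1: AAT GAC ATT ATA ACC ATG AAT ATT CTC CTC GGG CCC TGA GCA GAC GTG — ATG at 16, stop TGA at 37 → 24 nt.
Frame 2: ATG ACA TTA TAA CCA TGA ATA TTC TCC TCG GGC CCT GAG CAG ACG — ATG at 2, stop TAA at 11 → 12 nt.
Frame 3: TGA CAT TAT AAC CAT GAA TAT TCT CCT CGG GCC CTG AGC AGA CGT — no ATG→stop ORF.
ORFs ≥ 6 nucleotides: frame 1 16–39 (24 nucleotides), frame 2 2–13 (12 nucleotides). Count = 2.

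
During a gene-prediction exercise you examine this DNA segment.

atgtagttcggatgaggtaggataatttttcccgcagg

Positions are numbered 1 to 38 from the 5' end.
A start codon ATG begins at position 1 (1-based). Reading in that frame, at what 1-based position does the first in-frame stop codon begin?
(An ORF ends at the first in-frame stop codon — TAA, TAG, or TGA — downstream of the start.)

Codons from position 1: ATG (1–3), TAG (4–6).
TAG is a stop codon; it begins at position 4.

4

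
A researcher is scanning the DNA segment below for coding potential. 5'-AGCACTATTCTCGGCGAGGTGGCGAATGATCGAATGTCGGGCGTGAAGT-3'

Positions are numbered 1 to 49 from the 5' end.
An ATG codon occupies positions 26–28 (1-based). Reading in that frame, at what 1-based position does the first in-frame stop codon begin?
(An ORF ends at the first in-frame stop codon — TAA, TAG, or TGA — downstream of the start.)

44

Codons from position 26: ATG (26–28), ATC (29–31), GAA (32–34), TGT (35–37), CGG (38–40), GCG (41–43), TGA (44–46).
TGA is a stop codon; it begins at position 44.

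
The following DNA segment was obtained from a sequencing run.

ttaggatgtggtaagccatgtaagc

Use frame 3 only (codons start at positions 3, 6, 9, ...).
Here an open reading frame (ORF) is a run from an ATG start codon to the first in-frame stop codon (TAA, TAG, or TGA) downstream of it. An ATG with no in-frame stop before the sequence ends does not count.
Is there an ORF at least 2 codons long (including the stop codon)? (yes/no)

Frame 3: AGG ATG TGG TAA GCC ATG TAA — ATG at 6, stop TAA at 12 → 9 nt; ATG at 18, stop TAA at 21 → 6 nt.
Frame 3 has an ORF of 3 codons (positions 6–14) ≥ 2, so yes.

yes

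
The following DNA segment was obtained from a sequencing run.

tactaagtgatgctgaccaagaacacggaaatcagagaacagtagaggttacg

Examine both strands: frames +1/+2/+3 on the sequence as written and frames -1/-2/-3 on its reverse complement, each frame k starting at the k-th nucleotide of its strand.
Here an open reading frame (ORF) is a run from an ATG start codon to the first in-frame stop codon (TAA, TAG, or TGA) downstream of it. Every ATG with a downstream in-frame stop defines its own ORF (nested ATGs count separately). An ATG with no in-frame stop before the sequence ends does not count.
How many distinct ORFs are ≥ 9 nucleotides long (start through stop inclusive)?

1

Reverse complement (5'→3'): CGTAACCTCTACTGTTCTCTGATTTCCGTGTTCTTGGTCAGCATCACTTAGTA
Frame +1: TAC TAA GTG ATG CTG ACC AAG AAC ACG GAA ATC AGA GAA CAG TAG AGG TTA — ATG at 10, stop TAG at 43 → 36 nt.
Frame +2: ACT AAG TGA TGC TGA CCA AGA ACA CGG AAA TCA GAG AAC AGT AGA GGT TAC — no ATG→stop ORF.
Frame +3: CTA AGT GAT GCT GAC CAA GAA CAC GGA AAT CAG AGA ACA GTA GAG GTT ACG — no ATG→stop ORF.
Frame -1: CGT AAC CTC TAC TGT TCT CTG ATT TCC GTG TTC TTG GTC AGC ATC ACT TAG — no ATG→stop ORF.
Frame -2: GTA ACC TCT ACT GTT CTC TGA TTT CCG TGT TCT TGG TCA GCA TCA CTT AGT — no ATG→stop ORF.
Frame -3: TAA CCT CTA CTG TTC TCT GAT TTC CGT GTT CTT GGT CAG CAT CAC TTA GTA — no ATG→stop ORF.
ORFs ≥ 9 nucleotides: frame +1 10–45 (36 nucleotides). Count = 1.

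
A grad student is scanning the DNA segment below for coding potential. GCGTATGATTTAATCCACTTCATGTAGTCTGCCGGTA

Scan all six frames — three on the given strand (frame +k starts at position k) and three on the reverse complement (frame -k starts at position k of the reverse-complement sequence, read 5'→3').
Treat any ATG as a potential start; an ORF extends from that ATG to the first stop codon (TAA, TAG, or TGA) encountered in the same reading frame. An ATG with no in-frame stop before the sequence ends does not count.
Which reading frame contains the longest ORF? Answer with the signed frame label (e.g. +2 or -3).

Reverse complement (5'→3'): TACCGGCAGACTACATGAAGTGGATTAAATCATACGC
Frame +1: GCG TAT GAT TTA ATC CAC TTC ATG TAG TCT GCC GGT — ATG at 22, stop TAG at 25 → 6 nt.
Frame +2: CGT ATG ATT TAA TCC ACT TCA TGT AGT CTG CCG GTA — ATG at 5, stop TAA at 11 → 9 nt.
Frame +3: GTA TGA TTT AAT CCA CTT CAT GTA GTC TGC CGG — no ATG→stop ORF.
Frame -1: TAC CGG CAG ACT ACA TGA AGT GGA TTA AAT CAT ACG — no ATG→stop ORF.
Frame -2: ACC GGC AGA CTA CAT GAA GTG GAT TAA ATC ATA CGC — no ATG→stop ORF.
Frame -3: CCG GCA GAC TAC ATG AAG TGG ATT AAA TCA TAC — no ATG→stop ORF.
Longest ORF is 9 nt in frame +2 (positions 5–13).

+2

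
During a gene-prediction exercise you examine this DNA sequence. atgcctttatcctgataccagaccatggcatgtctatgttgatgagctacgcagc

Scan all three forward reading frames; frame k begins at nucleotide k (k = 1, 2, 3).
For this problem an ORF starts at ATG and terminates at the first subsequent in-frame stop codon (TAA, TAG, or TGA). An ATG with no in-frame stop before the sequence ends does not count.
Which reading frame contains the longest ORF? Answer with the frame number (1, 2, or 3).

1

Frame 1: ATG CCT TTA TCC TGA TAC CAG ACC ATG GCA TGT CTA TGT TGA TGA GCT ACG CAG — ATG at 1, stop TGA at 13 → 15 nt; ATG at 25, stop TGA at 40 → 18 nt.
Frame 2: TGC CTT TAT CCT GAT ACC AGA CCA TGG CAT GTC TAT GTT GAT GAG CTA CGC AGC — no ATG→stop ORF.
Frame 3: GCC TTT ATC CTG ATA CCA GAC CAT GGC ATG TCT ATG TTG ATG AGC TAC GCA — no ATG→stop ORF.
Longest ORF is 18 nt in frame 1 (positions 25–42).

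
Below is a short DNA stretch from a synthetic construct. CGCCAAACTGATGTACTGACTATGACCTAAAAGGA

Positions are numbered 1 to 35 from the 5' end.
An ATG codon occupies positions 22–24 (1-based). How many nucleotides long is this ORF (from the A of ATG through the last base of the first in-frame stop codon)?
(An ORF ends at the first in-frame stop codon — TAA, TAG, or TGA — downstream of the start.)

9

Codons from position 22: ATG (22–24), ACC (25–27), TAA (28–30).
TAA is the first in-frame stop; ORF spans 22–30, 9 nucleotides.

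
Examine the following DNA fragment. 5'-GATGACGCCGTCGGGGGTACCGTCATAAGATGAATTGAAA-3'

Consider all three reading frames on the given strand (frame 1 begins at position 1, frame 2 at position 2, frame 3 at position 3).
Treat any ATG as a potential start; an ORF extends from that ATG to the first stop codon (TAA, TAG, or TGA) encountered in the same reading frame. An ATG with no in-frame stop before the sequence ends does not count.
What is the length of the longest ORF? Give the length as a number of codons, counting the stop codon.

Frame 1: GAT GAC GCC GTC GGG GGT ACC GTC ATA AGA TGA ATT GAA — no ATG→stop ORF.
Frame 2: ATG ACG CCG TCG GGG GTA CCG TCA TAA GAT GAA TTG AAA — ATG at 2, stop TAA at 26 → 27 nt.
Frame 3: TGA CGC CGT CGG GGG TAC CGT CAT AAG ATG AAT TGA — ATG at 30, stop TGA at 36 → 9 nt.
Longest: frame 2, positions 2–28, 27 nt = 9 codons = 8 aa. → 9 codons.

9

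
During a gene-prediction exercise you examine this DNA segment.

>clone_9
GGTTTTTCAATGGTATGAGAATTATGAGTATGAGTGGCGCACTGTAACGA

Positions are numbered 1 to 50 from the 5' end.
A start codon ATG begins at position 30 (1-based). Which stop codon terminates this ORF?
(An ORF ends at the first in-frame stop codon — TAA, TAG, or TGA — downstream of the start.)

TAA

Codons from position 30: ATG (30–32), AGT (33–35), GGC (36–38), GCA (39–41), CTG (42–44), TAA (45–47).
The first in-frame stop codon is TAA.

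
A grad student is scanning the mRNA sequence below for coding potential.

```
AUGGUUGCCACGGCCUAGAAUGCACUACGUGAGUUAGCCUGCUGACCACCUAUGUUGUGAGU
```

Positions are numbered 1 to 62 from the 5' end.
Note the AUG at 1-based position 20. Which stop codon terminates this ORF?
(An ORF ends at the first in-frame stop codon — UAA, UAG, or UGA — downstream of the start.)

Codons from position 20: AUG (20–22), CAC (23–25), UAC (26–28), GUG (29–31), AGU (32–34), UAG (35–37).
The first in-frame stop codon is UAG.

UAG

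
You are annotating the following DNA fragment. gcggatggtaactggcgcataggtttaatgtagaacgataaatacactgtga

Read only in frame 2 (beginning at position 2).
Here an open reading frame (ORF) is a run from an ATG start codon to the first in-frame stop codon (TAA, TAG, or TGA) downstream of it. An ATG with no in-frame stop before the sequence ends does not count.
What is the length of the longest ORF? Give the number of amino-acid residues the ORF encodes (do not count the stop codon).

5

Frame 2: CGG ATG GTA ACT GGC GCA TAG GTT TAA TGT AGA ACG ATA AAT ACA CTG TGA — ATG at 5, stop TAG at 20 → 18 nt.
Longest: frame 2, positions 5–22, 18 nt = 6 codons = 5 aa. → 5 amino acids.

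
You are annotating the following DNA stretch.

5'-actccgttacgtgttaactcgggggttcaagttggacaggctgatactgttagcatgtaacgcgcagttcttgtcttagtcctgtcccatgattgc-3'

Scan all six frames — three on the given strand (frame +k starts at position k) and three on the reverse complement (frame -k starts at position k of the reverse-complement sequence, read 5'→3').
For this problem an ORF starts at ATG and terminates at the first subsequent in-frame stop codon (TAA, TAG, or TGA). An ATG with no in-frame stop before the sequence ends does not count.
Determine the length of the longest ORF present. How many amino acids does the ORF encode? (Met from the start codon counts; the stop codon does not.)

9

Reverse complement (5'→3'): GCAATCATGGGACAGGACTAAGACAAGAACTGCGCGTTACATGCTAACAGTATCAGCCTGTCCAACTTGAACCCCCGAGTTAACACGTAACGGAGT
Frame +1: ACT CCG TTA CGT GTT AAC TCG GGG GTT CAA GTT GGA CAG GCT GAT ACT GTT AGC ATG TAA CGC GCA GTT CTT GTC TTA GTC CTG TCC CAT GAT TGC — ATG at 55, stop TAA at 58 → 6 nt.
Frame +2: CTC CGT TAC GTG TTA ACT CGG GGG TTC AAG TTG GAC AGG CTG ATA CTG TTA GCA TGT AAC GCG CAG TTC TTG TCT TAG TCC TGT CCC ATG ATT — no ATG→stop ORF.
Frame +3: TCC GTT ACG TGT TAA CTC GGG GGT TCA AGT TGG ACA GGC TGA TAC TGT TAG CAT GTA ACG CGC AGT TCT TGT CTT AGT CCT GTC CCA TGA TTG — no ATG→stop ORF.
Frame -1: GCA ATC ATG GGA CAG GAC TAA GAC AAG AAC TGC GCG TTA CAT GCT AAC AGT ATC AGC CTG TCC AAC TTG AAC CCC CGA GTT AAC ACG TAA CGG AGT — ATG at 7, stop TAA at 19 → 15 nt.
Frame -2: CAA TCA TGG GAC AGG ACT AAG ACA AGA ACT GCG CGT TAC ATG CTA ACA GTA TCA GCC TGT CCA ACT TGA ACC CCC GAG TTA ACA CGT AAC GGA — ATG at 41, stop TGA at 68 → 30 nt.
Frame -3: AAT CAT GGG ACA GGA CTA AGA CAA GAA CTG CGC GTT ACA TGC TAA CAG TAT CAG CCT GTC CAA CTT GAA CCC CCG AGT TAA CAC GTA ACG GAG — no ATG→stop ORF.
Longest: frame -2, positions 41–70, 30 nt = 10 codons = 9 aa. → 9 amino acids.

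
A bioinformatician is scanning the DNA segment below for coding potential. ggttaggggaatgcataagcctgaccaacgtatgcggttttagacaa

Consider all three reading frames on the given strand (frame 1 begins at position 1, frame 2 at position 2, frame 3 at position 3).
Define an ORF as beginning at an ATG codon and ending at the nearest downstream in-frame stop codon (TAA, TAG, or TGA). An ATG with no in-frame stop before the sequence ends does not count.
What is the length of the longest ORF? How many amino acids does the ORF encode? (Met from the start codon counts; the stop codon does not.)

Frame 1: GGT TAG GGG AAT GCA TAA GCC TGA CCA ACG TAT GCG GTT TTA GAC — no ATG→stop ORF.
Frame 2: GTT AGG GGA ATG CAT AAG CCT GAC CAA CGT ATG CGG TTT TAG ACA — ATG at 11, stop TAG at 41 → 33 nt; ATG at 32, stop TAG at 41 → 12 nt.
Frame 3: TTA GGG GAA TGC ATA AGC CTG ACC AAC GTA TGC GGT TTT AGA CAA — no ATG→stop ORF.
Longest: frame 2, positions 11–43, 33 nt = 11 codons = 10 aa. → 10 amino acids.

10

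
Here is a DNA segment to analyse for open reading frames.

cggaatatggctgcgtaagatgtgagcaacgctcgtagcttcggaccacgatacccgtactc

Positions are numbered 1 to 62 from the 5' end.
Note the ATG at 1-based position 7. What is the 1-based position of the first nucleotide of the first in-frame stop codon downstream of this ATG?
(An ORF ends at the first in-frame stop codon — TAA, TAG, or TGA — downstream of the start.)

Codons from position 7: ATG (7–9), GCT (10–12), GCG (13–15), TAA (16–18).
TAA is a stop codon; it begins at position 16.

16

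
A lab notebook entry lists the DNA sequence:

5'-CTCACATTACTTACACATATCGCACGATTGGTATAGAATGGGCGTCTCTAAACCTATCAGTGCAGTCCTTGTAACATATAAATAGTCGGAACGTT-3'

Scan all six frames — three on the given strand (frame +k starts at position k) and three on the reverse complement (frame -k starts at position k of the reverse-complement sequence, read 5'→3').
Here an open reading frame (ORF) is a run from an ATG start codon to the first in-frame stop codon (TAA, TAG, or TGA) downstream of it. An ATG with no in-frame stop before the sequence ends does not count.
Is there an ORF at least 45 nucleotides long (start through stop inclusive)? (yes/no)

Reverse complement (5'→3'): AACGTTCCGACTATTTATATGTTACAAGGACTGCACTGATAGGTTTAGAGACGCCCATTCTATACCAATCGTGCGATATGTGTAAGTAATGTGAG
Frame +1: CTC ACA TTA CTT ACA CAT ATC GCA CGA TTG GTA TAG AAT GGG CGT CTC TAA ACC TAT CAG TGC AGT CCT TGT AAC ATA TAA ATA GTC GGA ACG — no ATG→stop ORF.
Frame +2: TCA CAT TAC TTA CAC ATA TCG CAC GAT TGG TAT AGA ATG GGC GTC TCT AAA CCT ATC AGT GCA GTC CTT GTA ACA TAT AAA TAG TCG GAA CGT — ATG at 38, stop TAG at 83 → 48 nt.
Frame +3: CAC ATT ACT TAC ACA TAT CGC ACG ATT GGT ATA GAA TGG GCG TCT CTA AAC CTA TCA GTG CAG TCC TTG TAA CAT ATA AAT AGT CGG AAC GTT — no ATG→stop ORF.
Frame -1: AAC GTT CCG ACT ATT TAT ATG TTA CAA GGA CTG CAC TGA TAG GTT TAG AGA CGC CCA TTC TAT ACC AAT CGT GCG ATA TGT GTA AGT AAT GTG — ATG at 19, stop TGA at 37 → 21 nt.
Frame -2: ACG TTC CGA CTA TTT ATA TGT TAC AAG GAC TGC ACT GAT AGG TTT AGA GAC GCC CAT TCT ATA CCA ATC GTG CGA TAT GTG TAA GTA ATG TGA — ATG at 89, stop TGA at 92 → 6 nt.
Frame -3: CGT TCC GAC TAT TTA TAT GTT ACA AGG ACT GCA CTG ATA GGT TTA GAG ACG CCC ATT CTA TAC CAA TCG TGC GAT ATG TGT AAG TAA TGT GAG — ATG at 78, stop TAA at 87 → 12 nt.
Frame +2 has an ORF of 48 nucleotides (positions 38–85) ≥ 45, so yes.

yes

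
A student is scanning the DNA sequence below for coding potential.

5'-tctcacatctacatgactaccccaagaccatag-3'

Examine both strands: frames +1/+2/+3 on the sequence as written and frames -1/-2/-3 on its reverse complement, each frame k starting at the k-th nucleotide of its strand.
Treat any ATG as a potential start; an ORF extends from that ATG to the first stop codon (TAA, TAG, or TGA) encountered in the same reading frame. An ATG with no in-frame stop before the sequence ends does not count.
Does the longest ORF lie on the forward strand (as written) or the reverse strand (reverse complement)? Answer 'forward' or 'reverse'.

forward

Reverse complement (5'→3'): CTATGGTCTTGGGGTAGTCATGTAGATGTGAGA
Frame +1: TCT CAC ATC TAC ATG ACT ACC CCA AGA CCA TAG — ATG at 13, stop TAG at 31 → 21 nt.
Frame +2: CTC ACA TCT ACA TGA CTA CCC CAA GAC CAT — no ATG→stop ORF.
Frame +3: TCA CAT CTA CAT GAC TAC CCC AAG ACC ATA — no ATG→stop ORF.
Frame -1: CTA TGG TCT TGG GGT AGT CAT GTA GAT GTG AGA — no ATG→stop ORF.
Frame -2: TAT GGT CTT GGG GTA GTC ATG TAG ATG TGA — ATG at 20, stop TAG at 23 → 6 nt; ATG at 26, stop TGA at 29 → 6 nt.
Frame -3: ATG GTC TTG GGG TAG TCA TGT AGA TGT GAG — ATG at 3, stop TAG at 15 → 15 nt.
Forward-strand max 21 nt; reverse-strand max 15 nt. The forward strand has the longer ORF.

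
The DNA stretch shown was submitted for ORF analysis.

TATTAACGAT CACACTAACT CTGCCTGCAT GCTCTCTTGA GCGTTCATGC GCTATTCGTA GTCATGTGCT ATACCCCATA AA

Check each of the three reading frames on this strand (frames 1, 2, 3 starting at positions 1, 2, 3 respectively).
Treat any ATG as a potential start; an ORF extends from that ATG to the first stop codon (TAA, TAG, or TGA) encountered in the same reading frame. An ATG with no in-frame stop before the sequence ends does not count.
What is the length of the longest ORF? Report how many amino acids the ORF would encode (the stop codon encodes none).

Frame 1: TAT TAA CGA TCA CAC TAA CTC TGC CTG CAT GCT CTC TTG AGC GTT CAT GCG CTA TTC GTA GTC ATG TGC TAT ACC CCA TAA — ATG at 64, stop TAA at 79 → 18 nt.
Frame 2: ATT AAC GAT CAC ACT AAC TCT GCC TGC ATG CTC TCT TGA GCG TTC ATG CGC TAT TCG TAG TCA TGT GCT ATA CCC CAT AAA — ATG at 29, stop TGA at 38 → 12 nt; ATG at 47, stop TAG at 59 → 15 nt.
Frame 3: TTA ACG ATC ACA CTA ACT CTG CCT GCA TGC TCT CTT GAG CGT TCA TGC GCT ATT CGT AGT CAT GTG CTA TAC CCC ATA — no ATG→stop ORF.
Longest: frame 1, positions 64–81, 18 nt = 6 codons = 5 aa. → 5 amino acids.

5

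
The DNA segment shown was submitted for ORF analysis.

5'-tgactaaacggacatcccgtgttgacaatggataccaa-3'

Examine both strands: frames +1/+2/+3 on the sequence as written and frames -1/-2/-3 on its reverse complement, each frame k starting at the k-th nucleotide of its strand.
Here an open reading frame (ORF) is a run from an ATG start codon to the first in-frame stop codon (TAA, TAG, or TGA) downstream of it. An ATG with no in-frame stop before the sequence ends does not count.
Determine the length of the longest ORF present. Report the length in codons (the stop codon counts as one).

4

Reverse complement (5'→3'): TTGGTATCCATTGTCAACACGGGATGTCCGTTTAGTCA
Frame +1: TGA CTA AAC GGA CAT CCC GTG TTG ACA ATG GAT ACC — no ATG→stop ORF.
Frame +2: GAC TAA ACG GAC ATC CCG TGT TGA CAA TGG ATA CCA — no ATG→stop ORF.
Frame +3: ACT AAA CGG ACA TCC CGT GTT GAC AAT GGA TAC CAA — no ATG→stop ORF.
Frame -1: TTG GTA TCC ATT GTC AAC ACG GGA TGT CCG TTT AGT — no ATG→stop ORF.
Frame -2: TGG TAT CCA TTG TCA ACA CGG GAT GTC CGT TTA GTC — no ATG→stop ORF.
Frame -3: GGT ATC CAT TGT CAA CAC GGG ATG TCC GTT TAG TCA — ATG at 24, stop TAG at 33 → 12 nt.
Longest: frame -3, positions 24–35, 12 nt = 4 codons = 3 aa. → 4 codons.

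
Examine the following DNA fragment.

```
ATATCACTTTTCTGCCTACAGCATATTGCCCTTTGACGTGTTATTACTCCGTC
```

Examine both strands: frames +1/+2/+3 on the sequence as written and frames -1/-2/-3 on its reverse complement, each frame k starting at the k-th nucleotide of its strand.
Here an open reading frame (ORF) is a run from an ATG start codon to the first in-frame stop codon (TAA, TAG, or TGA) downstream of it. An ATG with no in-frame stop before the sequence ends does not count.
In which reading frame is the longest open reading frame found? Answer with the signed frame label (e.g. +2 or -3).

-3

Reverse complement (5'→3'): GACGGAGTAATAACACGTCAAAGGGCAATATGCTGTAGGCAGAAAAGTGATAT
Frame +1: ATA TCA CTT TTC TGC CTA CAG CAT ATT GCC CTT TGA CGT GTT ATT ACT CCG — no ATG→stop ORF.
Frame +2: TAT CAC TTT TCT GCC TAC AGC ATA TTG CCC TTT GAC GTG TTA TTA CTC CGT — no ATG→stop ORF.
Frame +3: ATC ACT TTT CTG CCT ACA GCA TAT TGC CCT TTG ACG TGT TAT TAC TCC GTC — no ATG→stop ORF.
Frame -1: GAC GGA GTA ATA ACA CGT CAA AGG GCA ATA TGC TGT AGG CAG AAA AGT GAT — no ATG→stop ORF.
Frame -2: ACG GAG TAA TAA CAC GTC AAA GGG CAA TAT GCT GTA GGC AGA AAA GTG ATA — no ATG→stop ORF.
Frame -3: CGG AGT AAT AAC ACG TCA AAG GGC AAT ATG CTG TAG GCA GAA AAG TGA TAT — ATG at 30, stop TAG at 36 → 9 nt.
Longest ORF is 9 nt in frame -3 (positions 30–38).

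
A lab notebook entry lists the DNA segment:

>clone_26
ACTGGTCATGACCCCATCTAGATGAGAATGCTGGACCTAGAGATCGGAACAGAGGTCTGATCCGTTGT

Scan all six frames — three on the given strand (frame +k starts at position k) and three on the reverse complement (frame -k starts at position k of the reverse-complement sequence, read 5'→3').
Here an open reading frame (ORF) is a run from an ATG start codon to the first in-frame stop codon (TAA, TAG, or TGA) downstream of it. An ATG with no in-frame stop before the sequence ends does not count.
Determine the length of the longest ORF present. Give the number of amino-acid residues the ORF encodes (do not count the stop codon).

12

Reverse complement (5'→3'): ACAACGGATCAGACCTCTGTTCCGATCTCTAGGTCCAGCATTCTCATCTAGATGGGGTCATGACCAGT
Frame +1: ACT GGT CAT GAC CCC ATC TAG ATG AGA ATG CTG GAC CTA GAG ATC GGA ACA GAG GTC TGA TCC GTT — ATG at 22, stop TGA at 58 → 39 nt; ATG at 28, stop TGA at 58 → 33 nt.
Frame +2: CTG GTC ATG ACC CCA TCT AGA TGA GAA TGC TGG ACC TAG AGA TCG GAA CAG AGG TCT GAT CCG TTG — ATG at 8, stop TGA at 23 → 18 nt.
Frame +3: TGG TCA TGA CCC CAT CTA GAT GAG AAT GCT GGA CCT AGA GAT CGG AAC AGA GGT CTG ATC CGT TGT — no ATG→stop ORF.
Frame -1: ACA ACG GAT CAG ACC TCT GTT CCG ATC TCT AGG TCC AGC ATT CTC ATC TAG ATG GGG TCA TGA CCA — ATG at 52, stop TGA at 61 → 12 nt.
Frame -2: CAA CGG ATC AGA CCT CTG TTC CGA TCT CTA GGT CCA GCA TTC TCA TCT AGA TGG GGT CAT GAC CAG — no ATG→stop ORF.
Frame -3: AAC GGA TCA GAC CTC TGT TCC GAT CTC TAG GTC CAG CAT TCT CAT CTA GAT GGG GTC ATG ACC AGT — no ATG→stop ORF.
Longest: frame +1, positions 22–60, 39 nt = 13 codons = 12 aa. → 12 amino acids.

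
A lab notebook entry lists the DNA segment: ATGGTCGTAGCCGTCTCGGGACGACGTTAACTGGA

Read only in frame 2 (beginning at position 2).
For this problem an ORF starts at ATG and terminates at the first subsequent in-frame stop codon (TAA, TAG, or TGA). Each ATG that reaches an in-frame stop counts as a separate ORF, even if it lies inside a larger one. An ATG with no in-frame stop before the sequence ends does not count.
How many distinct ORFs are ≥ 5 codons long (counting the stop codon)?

0

Frame 2: TGG TCG TAG CCG TCT CGG GAC GAC GTT AAC TGG — no ATG→stop ORF.
No ORF reaches 5 codons. Count = 0.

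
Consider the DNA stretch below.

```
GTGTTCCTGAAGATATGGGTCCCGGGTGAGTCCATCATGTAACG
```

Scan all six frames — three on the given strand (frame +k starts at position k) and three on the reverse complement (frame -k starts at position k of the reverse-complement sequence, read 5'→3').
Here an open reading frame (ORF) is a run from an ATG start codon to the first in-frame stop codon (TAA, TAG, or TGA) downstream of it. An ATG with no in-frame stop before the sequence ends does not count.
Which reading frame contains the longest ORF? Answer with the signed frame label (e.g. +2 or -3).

Reverse complement (5'→3'): CGTTACATGATGGACTCACCCGGGACCCATATCTTCAGGAACAC
Frame +1: GTG TTC CTG AAG ATA TGG GTC CCG GGT GAG TCC ATC ATG TAA — ATG at 37, stop TAA at 40 → 6 nt.
Frame +2: TGT TCC TGA AGA TAT GGG TCC CGG GTG AGT CCA TCA TGT AAC — no ATG→stop ORF.
Frame +3: GTT CCT GAA GAT ATG GGT CCC GGG TGA GTC CAT CAT GTA ACG — ATG at 15, stop TGA at 27 → 15 nt.
Frame -1: CGT TAC ATG ATG GAC TCA CCC GGG ACC CAT ATC TTC AGG AAC — no ATG→stop ORF.
Frame -2: GTT ACA TGA TGG ACT CAC CCG GGA CCC ATA TCT TCA GGA ACA — no ATG→stop ORF.
Frame -3: TTA CAT GAT GGA CTC ACC CGG GAC CCA TAT CTT CAG GAA CAC — no ATG→stop ORF.
Longest ORF is 15 nt in frame +3 (positions 15–29).

+3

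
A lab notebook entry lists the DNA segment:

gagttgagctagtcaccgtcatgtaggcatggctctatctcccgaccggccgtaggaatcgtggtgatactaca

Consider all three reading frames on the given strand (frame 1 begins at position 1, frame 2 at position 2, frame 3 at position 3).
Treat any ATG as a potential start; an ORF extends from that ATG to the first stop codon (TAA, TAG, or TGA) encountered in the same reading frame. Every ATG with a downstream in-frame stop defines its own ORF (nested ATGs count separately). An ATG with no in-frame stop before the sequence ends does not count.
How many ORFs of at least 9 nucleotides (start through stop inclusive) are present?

1

Frame 1: GAG TTG AGC TAG TCA CCG TCA TGT AGG CAT GGC TCT ATC TCC CGA CCG GCC GTA GGA ATC GTG GTG ATA CTA — no ATG→stop ORF.
Frame 2: AGT TGA GCT AGT CAC CGT CAT GTA GGC ATG GCT CTA TCT CCC GAC CGG CCG TAG GAA TCG TGG TGA TAC TAC — ATG at 29, stop TAG at 53 → 27 nt.
Frame 3: GTT GAG CTA GTC ACC GTC ATG TAG GCA TGG CTC TAT CTC CCG ACC GGC CGT AGG AAT CGT GGT GAT ACT ACA — ATG at 21, stop TAG at 24 → 6 nt.
ORFs ≥ 9 nucleotides: frame 2 29–55 (27 nucleotides). Count = 1.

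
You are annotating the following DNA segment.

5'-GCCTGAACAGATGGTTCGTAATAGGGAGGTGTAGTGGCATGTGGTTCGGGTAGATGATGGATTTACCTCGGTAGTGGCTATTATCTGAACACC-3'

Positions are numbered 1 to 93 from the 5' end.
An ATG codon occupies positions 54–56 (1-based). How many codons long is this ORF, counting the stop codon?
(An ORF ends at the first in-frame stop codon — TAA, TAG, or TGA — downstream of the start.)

Codons from position 54: ATG (54–56), ATG (57–59), GAT (60–62), TTA (63–65), CCT (66–68), CGG (69–71), TAG (72–74).
TAG is the first in-frame stop; that's 7 codons including the stop.

7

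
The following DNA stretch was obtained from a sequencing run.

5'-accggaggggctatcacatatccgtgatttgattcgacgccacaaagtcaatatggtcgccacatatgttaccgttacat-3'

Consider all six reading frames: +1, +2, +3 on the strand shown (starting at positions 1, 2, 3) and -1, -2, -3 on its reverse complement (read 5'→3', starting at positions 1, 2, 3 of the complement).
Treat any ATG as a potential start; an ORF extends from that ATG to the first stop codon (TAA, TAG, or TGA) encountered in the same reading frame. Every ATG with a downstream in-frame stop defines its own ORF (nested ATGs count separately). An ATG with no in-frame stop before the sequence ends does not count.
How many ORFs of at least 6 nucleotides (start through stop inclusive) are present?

Reverse complement (5'→3'): ATGTAACGGTAACATATGTGGCGACCATATTGACTTTGTGGCGTCGAATCAAATCACGGATATGTGATAGCCCCTCCGGT
Frame +1: ACC GGA GGG GCT ATC ACA TAT CCG TGA TTT GAT TCG ACG CCA CAA AGT CAA TAT GGT CGC CAC ATA TGT TAC CGT TAC — no ATG→stop ORF.
Frame +2: CCG GAG GGG CTA TCA CAT ATC CGT GAT TTG ATT CGA CGC CAC AAA GTC AAT ATG GTC GCC ACA TAT GTT ACC GTT ACA — no ATG→stop ORF.
Frame +3: CGG AGG GGC TAT CAC ATA TCC GTG ATT TGA TTC GAC GCC ACA AAG TCA ATA TGG TCG CCA CAT ATG TTA CCG TTA CAT — no ATG→stop ORF.
Frame -1: ATG TAA CGG TAA CAT ATG TGG CGA CCA TAT TGA CTT TGT GGC GTC GAA TCA AAT CAC GGA TAT GTG ATA GCC CCT CCG — ATG at 1, stop TAA at 4 → 6 nt; ATG at 16, stop TGA at 31 → 18 nt.
Frame -2: TGT AAC GGT AAC ATA TGT GGC GAC CAT ATT GAC TTT GTG GCG TCG AAT CAA ATC ACG GAT ATG TGA TAG CCC CTC CGG — ATG at 62, stop TGA at 65 → 6 nt.
Frame -3: GTA ACG GTA ACA TAT GTG GCG ACC ATA TTG ACT TTG TGG CGT CGA ATC AAA TCA CGG ATA TGT GAT AGC CCC TCC GGT — no ATG→stop ORF.
ORFs ≥ 6 nucleotides: frame -1 1–6 (6 nucleotides), frame -1 16–33 (18 nucleotides), frame -2 62–67 (6 nucleotides). Count = 3.

3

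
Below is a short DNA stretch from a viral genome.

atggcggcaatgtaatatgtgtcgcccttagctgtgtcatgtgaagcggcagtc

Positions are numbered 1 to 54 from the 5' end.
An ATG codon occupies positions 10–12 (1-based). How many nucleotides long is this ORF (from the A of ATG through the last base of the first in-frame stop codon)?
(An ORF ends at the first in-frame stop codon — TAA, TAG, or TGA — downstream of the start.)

Codons from position 10: ATG (10–12), TAA (13–15).
TAA is the first in-frame stop; ORF spans 10–15, 6 nucleotides.

6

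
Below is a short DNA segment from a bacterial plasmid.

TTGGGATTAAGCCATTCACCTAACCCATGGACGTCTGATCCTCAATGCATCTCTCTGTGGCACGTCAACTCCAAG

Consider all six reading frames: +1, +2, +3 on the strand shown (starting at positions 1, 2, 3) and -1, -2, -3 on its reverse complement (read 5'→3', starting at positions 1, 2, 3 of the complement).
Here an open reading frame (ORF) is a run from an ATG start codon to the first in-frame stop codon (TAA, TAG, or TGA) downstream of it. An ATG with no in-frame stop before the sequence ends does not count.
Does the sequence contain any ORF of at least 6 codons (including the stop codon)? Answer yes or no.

no

Reverse complement (5'→3'): CTTGGAGTTGACGTGCCACAGAGAGATGCATTGAGGATCAGACGTCCATGGGTTAGGTGAATGGCTTAATCCCAA
Frame +1: TTG GGA TTA AGC CAT TCA CCT AAC CCA TGG ACG TCT GAT CCT CAA TGC ATC TCT CTG TGG CAC GTC AAC TCC AAG — no ATG→stop ORF.
Frame +2: TGG GAT TAA GCC ATT CAC CTA ACC CAT GGA CGT CTG ATC CTC AAT GCA TCT CTC TGT GGC ACG TCA ACT CCA — no ATG→stop ORF.
Frame +3: GGG ATT AAG CCA TTC ACC TAA CCC ATG GAC GTC TGA TCC TCA ATG CAT CTC TCT GTG GCA CGT CAA CTC CAA — ATG at 27, stop TGA at 36 → 12 nt.
Frame -1: CTT GGA GTT GAC GTG CCA CAG AGA GAT GCA TTG AGG ATC AGA CGT CCA TGG GTT AGG TGA ATG GCT TAA TCC CAA — ATG at 61, stop TAA at 67 → 9 nt.
Frame -2: TTG GAG TTG ACG TGC CAC AGA GAG ATG CAT TGA GGA TCA GAC GTC CAT GGG TTA GGT GAA TGG CTT AAT CCC — ATG at 26, stop TGA at 32 → 9 nt.
Frame -3: TGG AGT TGA CGT GCC ACA GAG AGA TGC ATT GAG GAT CAG ACG TCC ATG GGT TAG GTG AAT GGC TTA ATC CCA — ATG at 48, stop TAG at 54 → 9 nt.
Largest ORF found is 4 codons < 6, so no.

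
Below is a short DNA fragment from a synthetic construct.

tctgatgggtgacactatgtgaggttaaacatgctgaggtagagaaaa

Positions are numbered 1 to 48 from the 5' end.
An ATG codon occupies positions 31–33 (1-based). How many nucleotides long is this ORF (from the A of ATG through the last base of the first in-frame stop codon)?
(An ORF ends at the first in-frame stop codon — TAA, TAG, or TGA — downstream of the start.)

12

Codons from position 31: ATG (31–33), CTG (34–36), AGG (37–39), TAG (40–42).
TAG is the first in-frame stop; ORF spans 31–42, 12 nucleotides.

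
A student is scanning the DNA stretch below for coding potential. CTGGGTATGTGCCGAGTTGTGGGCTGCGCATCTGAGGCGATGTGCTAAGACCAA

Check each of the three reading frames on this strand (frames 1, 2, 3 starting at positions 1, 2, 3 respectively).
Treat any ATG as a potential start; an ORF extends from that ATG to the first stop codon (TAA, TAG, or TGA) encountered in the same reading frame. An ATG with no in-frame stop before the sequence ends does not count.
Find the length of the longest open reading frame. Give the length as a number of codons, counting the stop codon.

14

Frame 1: CTG GGT ATG TGC CGA GTT GTG GGC TGC GCA TCT GAG GCG ATG TGC TAA GAC CAA — ATG at 7, stop TAA at 46 → 42 nt; ATG at 40, stop TAA at 46 → 9 nt.
Frame 2: TGG GTA TGT GCC GAG TTG TGG GCT GCG CAT CTG AGG CGA TGT GCT AAG ACC — no ATG→stop ORF.
Frame 3: GGG TAT GTG CCG AGT TGT GGG CTG CGC ATC TGA GGC GAT GTG CTA AGA CCA — no ATG→stop ORF.
Longest: frame 1, positions 7–48, 42 nt = 14 codons = 13 aa. → 14 codons.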